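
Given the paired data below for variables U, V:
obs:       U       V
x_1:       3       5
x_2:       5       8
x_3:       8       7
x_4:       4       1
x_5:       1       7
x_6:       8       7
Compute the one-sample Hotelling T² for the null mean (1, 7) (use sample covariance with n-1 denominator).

Step 1 — sample mean vector:
  mean(U) = (3 + 5 + 8 + 4 + 1 + 8) / 6 = 29/6 = 4.8333
  mean(V) = (5 + 8 + 7 + 1 + 7 + 7) / 6 = 35/6 = 5.8333
  x̄ = (4.8333, 5.8333),  deviation x̄ - mu_0 = (4.8333, 5.8333) - (1, 7) = (3.8333, -1.1667).

Step 2 — sample covariance matrix, S[i,j] = (1/(n-1)) · Σ_k (x_{k,i} - mean_i) · (x_{k,j} - mean_j), divisor n-1 = 5:
  S[U,U] = ((-1.8333)·(-1.8333) + (0.1667)·(0.1667) + (3.1667)·(3.1667) + (-0.8333)·(-0.8333) + (-3.8333)·(-3.8333) + (3.1667)·(3.1667)) / 5 = 38.8333/5 = 7.7667
  S[U,V] = ((-1.8333)·(-0.8333) + (0.1667)·(2.1667) + (3.1667)·(1.1667) + (-0.8333)·(-4.8333) + (-3.8333)·(1.1667) + (3.1667)·(1.1667)) / 5 = 8.8333/5 = 1.7667
  S[V,V] = ((-0.8333)·(-0.8333) + (2.1667)·(2.1667) + (1.1667)·(1.1667) + (-4.8333)·(-4.8333) + (1.1667)·(1.1667) + (1.1667)·(1.1667)) / 5 = 32.8333/5 = 6.5667
  S = [[7.7667, 1.7667],
 [1.7667, 6.5667]].

Step 3 — invert S. det(S) = 7.7667·6.5667 - (1.7667)² = 47.88.
  S^{-1} = (1/det) · [[d, -b], [-b, a]] = [[0.1371, -0.0369],
 [-0.0369, 0.1622]].

Step 4 — quadratic form (x̄ - mu_0)^T · S^{-1} · (x̄ - mu_0):
  S^{-1} · (x̄ - mu_0) = (0.5688, -0.3307),
  (x̄ - mu_0)^T · [...] = (3.8333)·(0.5688) + (-1.1667)·(-0.3307) = 2.5661.

Step 5 — scale by n: T² = 6 · 2.5661 = 15.3968.

T² ≈ 15.3968


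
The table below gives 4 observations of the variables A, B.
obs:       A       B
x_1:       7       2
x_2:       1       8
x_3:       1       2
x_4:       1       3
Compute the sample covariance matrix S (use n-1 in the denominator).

Step 1 — column means:
  mean(A) = (7 + 1 + 1 + 1) / 4 = 10/4 = 2.5
  mean(B) = (2 + 8 + 2 + 3) / 4 = 15/4 = 3.75

Step 2 — sample covariance S[i,j] = (1/(n-1)) · Σ_k (x_{k,i} - mean_i) · (x_{k,j} - mean_j), with n-1 = 3.
  S[A,A] = ((4.5)·(4.5) + (-1.5)·(-1.5) + (-1.5)·(-1.5) + (-1.5)·(-1.5)) / 3 = 27/3 = 9
  S[A,B] = ((4.5)·(-1.75) + (-1.5)·(4.25) + (-1.5)·(-1.75) + (-1.5)·(-0.75)) / 3 = -10.5/3 = -3.5
  S[B,B] = ((-1.75)·(-1.75) + (4.25)·(4.25) + (-1.75)·(-1.75) + (-0.75)·(-0.75)) / 3 = 24.75/3 = 8.25

S is symmetric (S[j,i] = S[i,j]). Assembling:

S = [[9, -3.5],
 [-3.5, 8.25]]


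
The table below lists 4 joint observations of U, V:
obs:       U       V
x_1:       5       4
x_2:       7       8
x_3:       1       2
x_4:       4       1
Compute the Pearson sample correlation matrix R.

Step 1 — column means:
  mean(U) = (5 + 7 + 1 + 4) / 4 = 17/4 = 4.25
  mean(V) = (4 + 8 + 2 + 1) / 4 = 15/4 = 3.75

Step 2 — sample variances and covariances s[i,j] = (1/(n-1)) · Σ_k (x_{k,i} - mean_i) · (x_{k,j} - mean_j), with n-1 = 3:
  s[U,U] = ((0.75)·(0.75) + (2.75)·(2.75) + (-3.25)·(-3.25) + (-0.25)·(-0.25)) / 3 = 18.75/3 = 6.25
  s[U,V] = ((0.75)·(0.25) + (2.75)·(4.25) + (-3.25)·(-1.75) + (-0.25)·(-2.75)) / 3 = 18.25/3 = 6.0833
  s[V,V] = ((0.25)·(0.25) + (4.25)·(4.25) + (-1.75)·(-1.75) + (-2.75)·(-2.75)) / 3 = 28.75/3 = 9.5833
  Sample standard deviations s_i = √(s[i,i]):
  s(U) = √(6.25) = 2.5
  s(V) = √(9.5833) = 3.0957

Step 3 — r_{ij} = s_{ij} / (s_i · s_j):
  r[U,U] = 1 (diagonal).
  r[U,V] = 6.0833 / (2.5 · 3.0957) = 6.0833 / 7.7392 = 0.786
  r[V,V] = 1 (diagonal).

R is symmetric with unit diagonal. Assembling:

R = [[1, 0.786],
 [0.786, 1]]


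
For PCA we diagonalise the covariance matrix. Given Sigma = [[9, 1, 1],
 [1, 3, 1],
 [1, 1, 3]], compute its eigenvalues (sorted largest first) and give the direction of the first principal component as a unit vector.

Step 1 — characteristic polynomial p(λ) = det(λI - Sigma) = λ³ - tr·λ² + c_1·λ - det, where tr = trace, c_1 = sum of the principal 2×2 minors, det = det(Sigma):
  tr = 9 + 3 + 3 = 15,
  c_1 = (9·3 - (1)²) + (9·3 - (1)²) + (3·3 - (1)²) = 26 + 26 + 8 = 60,
  det = 9·(3·3 - (1)²) - (1)·((1)·3 - (1)·(1)) + (1)·((1)·(1) - 3·(1)) = 9·(8) - (1)·(2) + (1)·(-2) = 68.
  So p(λ) = λ³ - 15λ² + 60λ - 68.
Step 2 — look for an integer root (rational root theorem: any rational root is an integer divisor of 68). Testing λ = 2:
  p(2) = 8 - 60 + 120 - 68 = 0  ✓
  Dividing out (λ - 2): p(λ) = (λ - 2)(λ² - 13λ + 34).
Step 3 — remaining eigenvalues from the quadratic λ² - 13λ + 34 = 0:
  Δ = 13² - 4·34 = 169 - 136 = 33,  λ = (13 ± √33)/2 = (13 ± 5.7446)/2 ≈ 9.3723 or 3.6277.
  Sorted: λ_1 = 9.3723,  λ_2 = 3.6277,  λ_3 = 2  (check: sum = 15 = tr ✓).

Step 4 — unit eigenvector for λ_1 ≈ 9.3723: v spans the null space of (Sigma - λ_1 I), whose rows are
  r_1 = (-0.3723, 1, 1),  r_2 = (1, -6.3723, 1),  r_3 = (1, 1, -6.3723).
  v is orthogonal to every row, so take v ∝ r_1 × r_2 = ((1)·(1) - (1)·(-6.3723), (1)·(1) - (-0.3723)·(1), (-0.3723)·(-6.3723) - (1)·(1)) ≈ (7.3723, 1.3723, 1.3723).
  Let u = (7.3723, 1.3723, 1.3723).
  ||u|| = √((7.3723)² + (1.3723)² + (1.3723)²) = √(58.1168) ≈ 7.6234,  v_1 = u/||u|| ≈ (0.9671, 0.18, 0.18) (||v_1|| = 1).

λ_1 = 9.3723,  λ_2 = 3.6277,  λ_3 = 2;  v_1 ≈ (0.9671, 0.18, 0.18)


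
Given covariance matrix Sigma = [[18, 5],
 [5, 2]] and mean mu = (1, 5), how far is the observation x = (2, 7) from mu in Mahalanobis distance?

Step 1 — centre the observation: (x - mu) = (1, 2).

Step 2 — invert Sigma. det(Sigma) = 18·2 - (5)² = 11.
  Sigma^{-1} = (1/det) · [[d, -b], [-b, a]] = [[0.1818, -0.4545],
 [-0.4545, 1.6364]].

Step 3 — form the quadratic (x - mu)^T · Sigma^{-1} · (x - mu):
  Sigma^{-1} · (x - mu) = (-0.7273, 2.8182).
  (x - mu)^T · [Sigma^{-1} · (x - mu)] = (1)·(-0.7273) + (2)·(2.8182) = 4.9091.

Step 4 — take square root: d = √(4.9091) ≈ 2.2156.

d(x, mu) = √(4.9091) ≈ 2.2156


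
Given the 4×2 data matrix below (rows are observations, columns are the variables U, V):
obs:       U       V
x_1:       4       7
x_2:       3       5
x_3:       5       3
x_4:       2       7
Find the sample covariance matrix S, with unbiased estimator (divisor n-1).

Step 1 — column means:
  mean(U) = (4 + 3 + 5 + 2) / 4 = 14/4 = 3.5
  mean(V) = (7 + 5 + 3 + 7) / 4 = 22/4 = 5.5

Step 2 — sample covariance S[i,j] = (1/(n-1)) · Σ_k (x_{k,i} - mean_i) · (x_{k,j} - mean_j), with n-1 = 3.
  S[U,U] = ((0.5)·(0.5) + (-0.5)·(-0.5) + (1.5)·(1.5) + (-1.5)·(-1.5)) / 3 = 5/3 = 1.6667
  S[U,V] = ((0.5)·(1.5) + (-0.5)·(-0.5) + (1.5)·(-2.5) + (-1.5)·(1.5)) / 3 = -5/3 = -1.6667
  S[V,V] = ((1.5)·(1.5) + (-0.5)·(-0.5) + (-2.5)·(-2.5) + (1.5)·(1.5)) / 3 = 11/3 = 3.6667

S is symmetric (S[j,i] = S[i,j]). Assembling:

S = [[1.6667, -1.6667],
 [-1.6667, 3.6667]]


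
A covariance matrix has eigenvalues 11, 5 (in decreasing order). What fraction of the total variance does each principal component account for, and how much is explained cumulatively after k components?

Step 1 — total variance = trace(Sigma) = Σ λ_i = 11 + 5 = 16.

Step 2 — fraction explained by component i = λ_i / Σ λ:
  PC1: 11/16 = 0.6875
  PC2: 5/16 = 0.3125

Step 3 — cumulative fraction after k components = (λ_1 + ... + λ_k) / Σ λ:
  k = 1: 11/16 = 0.6875
  k = 2: (11 + 5)/16 = 16/16 = 1

Summary (fraction, with percent):

explained: PC1 0.6875 (68.75%), PC2 0.3125 (31.25%);  cumulative: 0.6875, 1


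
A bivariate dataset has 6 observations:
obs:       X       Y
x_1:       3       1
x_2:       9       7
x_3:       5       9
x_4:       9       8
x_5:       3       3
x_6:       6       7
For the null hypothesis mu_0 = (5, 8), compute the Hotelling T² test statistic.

Step 1 — sample mean vector:
  mean(X) = (3 + 9 + 5 + 9 + 3 + 6) / 6 = 35/6 = 5.8333
  mean(Y) = (1 + 7 + 9 + 8 + 3 + 7) / 6 = 35/6 = 5.8333
  x̄ = (5.8333, 5.8333),  deviation x̄ - mu_0 = (5.8333, 5.8333) - (5, 8) = (0.8333, -2.1667).

Step 2 — sample covariance matrix, S[i,j] = (1/(n-1)) · Σ_k (x_{k,i} - mean_i) · (x_{k,j} - mean_j), divisor n-1 = 5:
  S[X,X] = ((-2.8333)·(-2.8333) + (3.1667)·(3.1667) + (-0.8333)·(-0.8333) + (3.1667)·(3.1667) + (-2.8333)·(-2.8333) + (0.1667)·(0.1667)) / 5 = 36.8333/5 = 7.3667
  S[X,Y] = ((-2.8333)·(-4.8333) + (3.1667)·(1.1667) + (-0.8333)·(3.1667) + (3.1667)·(2.1667) + (-2.8333)·(-2.8333) + (0.1667)·(1.1667)) / 5 = 29.8333/5 = 5.9667
  S[Y,Y] = ((-4.8333)·(-4.8333) + (1.1667)·(1.1667) + (3.1667)·(3.1667) + (2.1667)·(2.1667) + (-2.8333)·(-2.8333) + (1.1667)·(1.1667)) / 5 = 48.8333/5 = 9.7667
  S = [[7.3667, 5.9667],
 [5.9667, 9.7667]].

Step 3 — invert S. det(S) = 7.3667·9.7667 - (5.9667)² = 36.3467.
  S^{-1} = (1/det) · [[d, -b], [-b, a]] = [[0.2687, -0.1642],
 [-0.1642, 0.2027]].

Step 4 — quadratic form (x̄ - mu_0)^T · S^{-1} · (x̄ - mu_0):
  S^{-1} · (x̄ - mu_0) = (0.5796, -0.5759),
  (x̄ - mu_0)^T · [...] = (0.8333)·(0.5796) + (-2.1667)·(-0.5759) = 1.7309.

Step 5 — scale by n: T² = 6 · 1.7309 = 10.3852.

T² ≈ 10.3852


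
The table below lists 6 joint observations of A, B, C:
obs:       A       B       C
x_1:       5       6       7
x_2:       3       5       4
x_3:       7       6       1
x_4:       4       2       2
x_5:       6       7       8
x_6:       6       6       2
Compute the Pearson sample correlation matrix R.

Step 1 — column means:
  mean(A) = (5 + 3 + 7 + 4 + 6 + 6) / 6 = 31/6 = 5.1667
  mean(B) = (6 + 5 + 6 + 2 + 7 + 6) / 6 = 32/6 = 5.3333
  mean(C) = (7 + 4 + 1 + 2 + 8 + 2) / 6 = 24/6 = 4

Step 2 — sample variances and covariances s[i,j] = (1/(n-1)) · Σ_k (x_{k,i} - mean_i) · (x_{k,j} - mean_j), with n-1 = 5:
  s[A,A] = ((-0.1667)·(-0.1667) + (-2.1667)·(-2.1667) + (1.8333)·(1.8333) + (-1.1667)·(-1.1667) + (0.8333)·(0.8333) + (0.8333)·(0.8333)) / 5 = 10.8333/5 = 2.1667
  s[A,B] = ((-0.1667)·(0.6667) + (-2.1667)·(-0.3333) + (1.8333)·(0.6667) + (-1.1667)·(-3.3333) + (0.8333)·(1.6667) + (0.8333)·(0.6667)) / 5 = 7.6667/5 = 1.5333
  s[A,C] = ((-0.1667)·(3) + (-2.1667)·(0) + (1.8333)·(-3) + (-1.1667)·(-2) + (0.8333)·(4) + (0.8333)·(-2)) / 5 = -2/5 = -0.4
  s[B,B] = ((0.6667)·(0.6667) + (-0.3333)·(-0.3333) + (0.6667)·(0.6667) + (-3.3333)·(-3.3333) + (1.6667)·(1.6667) + (0.6667)·(0.6667)) / 5 = 15.3333/5 = 3.0667
  s[B,C] = ((0.6667)·(3) + (-0.3333)·(0) + (0.6667)·(-3) + (-3.3333)·(-2) + (1.6667)·(4) + (0.6667)·(-2)) / 5 = 12/5 = 2.4
  s[C,C] = ((3)·(3) + (0)·(0) + (-3)·(-3) + (-2)·(-2) + (4)·(4) + (-2)·(-2)) / 5 = 42/5 = 8.4
  Sample standard deviations s_i = √(s[i,i]):
  s(A) = √(2.1667) = 1.472
  s(B) = √(3.0667) = 1.7512
  s(C) = √(8.4) = 2.8983

Step 3 — r_{ij} = s_{ij} / (s_i · s_j):
  r[A,A] = 1 (diagonal).
  r[A,B] = 1.5333 / (1.472 · 1.7512) = 1.5333 / 2.5777 = 0.5948
  r[A,C] = -0.4 / (1.472 · 2.8983) = -0.4 / 4.2661 = -0.0938
  r[B,B] = 1 (diagonal).
  r[B,C] = 2.4 / (1.7512 · 2.8983) = 2.4 / 5.0754 = 0.4729
  r[C,C] = 1 (diagonal).

R is symmetric with unit diagonal. Assembling:

R = [[1, 0.5948, -0.0938],
 [0.5948, 1, 0.4729],
 [-0.0938, 0.4729, 1]]


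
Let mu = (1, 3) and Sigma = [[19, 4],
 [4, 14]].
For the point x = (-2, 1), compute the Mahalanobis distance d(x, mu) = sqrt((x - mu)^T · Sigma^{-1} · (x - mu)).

Step 1 — centre the observation: (x - mu) = (-3, -2).

Step 2 — invert Sigma. det(Sigma) = 19·14 - (4)² = 250.
  Sigma^{-1} = (1/det) · [[d, -b], [-b, a]] = [[0.056, -0.016],
 [-0.016, 0.076]].

Step 3 — form the quadratic (x - mu)^T · Sigma^{-1} · (x - mu):
  Sigma^{-1} · (x - mu) = (-0.136, -0.104).
  (x - mu)^T · [Sigma^{-1} · (x - mu)] = (-3)·(-0.136) + (-2)·(-0.104) = 0.616.

Step 4 — take square root: d = √(0.616) ≈ 0.7849.

d(x, mu) = √(0.616) ≈ 0.7849


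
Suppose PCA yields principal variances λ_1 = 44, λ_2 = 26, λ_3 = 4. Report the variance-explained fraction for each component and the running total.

Step 1 — total variance = trace(Sigma) = Σ λ_i = 44 + 26 + 4 = 74.

Step 2 — fraction explained by component i = λ_i / Σ λ:
  PC1: 44/74 = 0.5946
  PC2: 26/74 = 0.3514
  PC3: 4/74 = 0.0541

Step 3 — cumulative fraction after k components = (λ_1 + ... + λ_k) / Σ λ:
  k = 1: 44/74 = 0.5946
  k = 2: (44 + 26)/74 = 70/74 = 0.9459
  k = 3: (44 + 26 + 4)/74 = 74/74 = 1

Summary (fraction, with percent):

explained: PC1 0.5946 (59.46%), PC2 0.3514 (35.14%), PC3 0.0541 (5.41%);  cumulative: 0.5946, 0.9459, 1


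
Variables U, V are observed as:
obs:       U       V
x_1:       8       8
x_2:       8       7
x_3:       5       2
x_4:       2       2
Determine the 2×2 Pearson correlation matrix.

Step 1 — column means:
  mean(U) = (8 + 8 + 5 + 2) / 4 = 23/4 = 5.75
  mean(V) = (8 + 7 + 2 + 2) / 4 = 19/4 = 4.75

Step 2 — sample variances and covariances s[i,j] = (1/(n-1)) · Σ_k (x_{k,i} - mean_i) · (x_{k,j} - mean_j), with n-1 = 3:
  s[U,U] = ((2.25)·(2.25) + (2.25)·(2.25) + (-0.75)·(-0.75) + (-3.75)·(-3.75)) / 3 = 24.75/3 = 8.25
  s[U,V] = ((2.25)·(3.25) + (2.25)·(2.25) + (-0.75)·(-2.75) + (-3.75)·(-2.75)) / 3 = 24.75/3 = 8.25
  s[V,V] = ((3.25)·(3.25) + (2.25)·(2.25) + (-2.75)·(-2.75) + (-2.75)·(-2.75)) / 3 = 30.75/3 = 10.25
  Sample standard deviations s_i = √(s[i,i]):
  s(U) = √(8.25) = 2.8723
  s(V) = √(10.25) = 3.2016

Step 3 — r_{ij} = s_{ij} / (s_i · s_j):
  r[U,U] = 1 (diagonal).
  r[U,V] = 8.25 / (2.8723 · 3.2016) = 8.25 / 9.1958 = 0.8971
  r[V,V] = 1 (diagonal).

R is symmetric with unit diagonal. Assembling:

R = [[1, 0.8971],
 [0.8971, 1]]


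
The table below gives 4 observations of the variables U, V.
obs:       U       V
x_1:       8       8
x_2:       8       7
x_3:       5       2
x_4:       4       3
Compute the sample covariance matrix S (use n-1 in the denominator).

Step 1 — column means:
  mean(U) = (8 + 8 + 5 + 4) / 4 = 25/4 = 6.25
  mean(V) = (8 + 7 + 2 + 3) / 4 = 20/4 = 5

Step 2 — sample covariance S[i,j] = (1/(n-1)) · Σ_k (x_{k,i} - mean_i) · (x_{k,j} - mean_j), with n-1 = 3.
  S[U,U] = ((1.75)·(1.75) + (1.75)·(1.75) + (-1.25)·(-1.25) + (-2.25)·(-2.25)) / 3 = 12.75/3 = 4.25
  S[U,V] = ((1.75)·(3) + (1.75)·(2) + (-1.25)·(-3) + (-2.25)·(-2)) / 3 = 17/3 = 5.6667
  S[V,V] = ((3)·(3) + (2)·(2) + (-3)·(-3) + (-2)·(-2)) / 3 = 26/3 = 8.6667

S is symmetric (S[j,i] = S[i,j]). Assembling:

S = [[4.25, 5.6667],
 [5.6667, 8.6667]]


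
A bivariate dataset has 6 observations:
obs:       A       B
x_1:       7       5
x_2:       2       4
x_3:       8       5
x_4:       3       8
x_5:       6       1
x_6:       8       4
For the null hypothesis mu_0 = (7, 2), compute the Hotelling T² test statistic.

Step 1 — sample mean vector:
  mean(A) = (7 + 2 + 8 + 3 + 6 + 8) / 6 = 34/6 = 5.6667
  mean(B) = (5 + 4 + 5 + 8 + 1 + 4) / 6 = 27/6 = 4.5
  x̄ = (5.6667, 4.5),  deviation x̄ - mu_0 = (5.6667, 4.5) - (7, 2) = (-1.3333, 2.5).

Step 2 — sample covariance matrix, S[i,j] = (1/(n-1)) · Σ_k (x_{k,i} - mean_i) · (x_{k,j} - mean_j), divisor n-1 = 5:
  S[A,A] = ((1.3333)·(1.3333) + (-3.6667)·(-3.6667) + (2.3333)·(2.3333) + (-2.6667)·(-2.6667) + (0.3333)·(0.3333) + (2.3333)·(2.3333)) / 5 = 33.3333/5 = 6.6667
  S[A,B] = ((1.3333)·(0.5) + (-3.6667)·(-0.5) + (2.3333)·(0.5) + (-2.6667)·(3.5) + (0.3333)·(-3.5) + (2.3333)·(-0.5)) / 5 = -8/5 = -1.6
  S[B,B] = ((0.5)·(0.5) + (-0.5)·(-0.5) + (0.5)·(0.5) + (3.5)·(3.5) + (-3.5)·(-3.5) + (-0.5)·(-0.5)) / 5 = 25.5/5 = 5.1
  S = [[6.6667, -1.6],
 [-1.6, 5.1]].

Step 3 — invert S. det(S) = 6.6667·5.1 - (-1.6)² = 31.44.
  S^{-1} = (1/det) · [[d, -b], [-b, a]] = [[0.1622, 0.0509],
 [0.0509, 0.212]].

Step 4 — quadratic form (x̄ - mu_0)^T · S^{-1} · (x̄ - mu_0):
  S^{-1} · (x̄ - mu_0) = (-0.0891, 0.4623),
  (x̄ - mu_0)^T · [...] = (-1.3333)·(-0.0891) + (2.5)·(0.4623) = 1.2744.

Step 5 — scale by n: T² = 6 · 1.2744 = 7.6463.

T² ≈ 7.6463


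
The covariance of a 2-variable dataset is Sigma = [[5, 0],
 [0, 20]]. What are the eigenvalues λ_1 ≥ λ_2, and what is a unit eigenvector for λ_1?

Step 1 — characteristic polynomial of 2×2 Sigma:
  det(Sigma - λI) = λ² - trace · λ + det = 0.
  trace = 5 + 20 = 25, det = 5·20 - (0)² = 100.
Step 2 — discriminant:
  Δ = trace² - 4·det = 625 - 400 = 225.
Step 3 — eigenvalues:
  λ = (trace ± √Δ)/2 = (25 ± 15)/2,
  λ_1 = 20,  λ_2 = 5.

Step 4 — unit eigenvector for λ_1: Sigma is diagonal, so its eigenvectors are the coordinate axes. λ_1 = 20 is the diagonal entry on the second coordinate axis, hence
  v_1 = (0, 1) (||v_1|| = 1).

λ_1 = 20,  λ_2 = 5;  v_1 ≈ (0, 1)


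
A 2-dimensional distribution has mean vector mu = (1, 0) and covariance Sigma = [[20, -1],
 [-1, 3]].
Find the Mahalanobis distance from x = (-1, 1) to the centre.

Step 1 — centre the observation: (x - mu) = (-2, 1).

Step 2 — invert Sigma. det(Sigma) = 20·3 - (-1)² = 59.
  Sigma^{-1} = (1/det) · [[d, -b], [-b, a]] = [[0.0508, 0.0169],
 [0.0169, 0.339]].

Step 3 — form the quadratic (x - mu)^T · Sigma^{-1} · (x - mu):
  Sigma^{-1} · (x - mu) = (-0.0847, 0.3051).
  (x - mu)^T · [Sigma^{-1} · (x - mu)] = (-2)·(-0.0847) + (1)·(0.3051) = 0.4746.

Step 4 — take square root: d = √(0.4746) ≈ 0.6889.

d(x, mu) = √(0.4746) ≈ 0.6889


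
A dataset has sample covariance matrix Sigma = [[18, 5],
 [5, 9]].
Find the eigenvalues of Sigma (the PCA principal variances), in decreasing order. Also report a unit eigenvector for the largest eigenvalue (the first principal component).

Step 1 — characteristic polynomial of 2×2 Sigma:
  det(Sigma - λI) = λ² - trace · λ + det = 0.
  trace = 18 + 9 = 27, det = 18·9 - (5)² = 137.
Step 2 — discriminant:
  Δ = trace² - 4·det = 729 - 548 = 181.
Step 3 — eigenvalues:
  λ = (trace ± √Δ)/2 = (27 ± 13.4536)/2,
  λ_1 = 20.2268,  λ_2 = 6.7732.

Step 4 — unit eigenvector for λ_1: solve (Sigma - λ_1 I)v = 0. First row:
  (18 - 20.2268)·v_x + (5)·v_y = 0, i.e. (-2.2268)·v_x + (5)·v_y = 0,
  so v ∝ (b, λ_1 - a) = (5, 2.2268) = u.
  ||u|| = √((5)² + (2.2268)²) = √(29.9587) ≈ 5.4735,
  v_1 = u/||u|| ≈ (0.9135, 0.4068) (||v_1|| = 1).

λ_1 = 20.2268,  λ_2 = 6.7732;  v_1 ≈ (0.9135, 0.4068)


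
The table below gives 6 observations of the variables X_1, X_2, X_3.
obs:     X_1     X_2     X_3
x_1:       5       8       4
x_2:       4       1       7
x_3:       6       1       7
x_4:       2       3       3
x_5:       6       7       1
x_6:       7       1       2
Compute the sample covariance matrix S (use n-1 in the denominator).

Step 1 — column means:
  mean(X_1) = (5 + 4 + 6 + 2 + 6 + 7) / 6 = 30/6 = 5
  mean(X_2) = (8 + 1 + 1 + 3 + 7 + 1) / 6 = 21/6 = 3.5
  mean(X_3) = (4 + 7 + 7 + 3 + 1 + 2) / 6 = 24/6 = 4

Step 2 — sample covariance S[i,j] = (1/(n-1)) · Σ_k (x_{k,i} - mean_i) · (x_{k,j} - mean_j), with n-1 = 5.
  S[X_1,X_1] = ((0)·(0) + (-1)·(-1) + (1)·(1) + (-3)·(-3) + (1)·(1) + (2)·(2)) / 5 = 16/5 = 3.2
  S[X_1,X_2] = ((0)·(4.5) + (-1)·(-2.5) + (1)·(-2.5) + (-3)·(-0.5) + (1)·(3.5) + (2)·(-2.5)) / 5 = 0/5 = 0
  S[X_1,X_3] = ((0)·(0) + (-1)·(3) + (1)·(3) + (-3)·(-1) + (1)·(-3) + (2)·(-2)) / 5 = -4/5 = -0.8
  S[X_2,X_2] = ((4.5)·(4.5) + (-2.5)·(-2.5) + (-2.5)·(-2.5) + (-0.5)·(-0.5) + (3.5)·(3.5) + (-2.5)·(-2.5)) / 5 = 51.5/5 = 10.3
  S[X_2,X_3] = ((4.5)·(0) + (-2.5)·(3) + (-2.5)·(3) + (-0.5)·(-1) + (3.5)·(-3) + (-2.5)·(-2)) / 5 = -20/5 = -4
  S[X_3,X_3] = ((0)·(0) + (3)·(3) + (3)·(3) + (-1)·(-1) + (-3)·(-3) + (-2)·(-2)) / 5 = 32/5 = 6.4

S is symmetric (S[j,i] = S[i,j]). Assembling:

S = [[3.2, 0, -0.8],
 [0, 10.3, -4],
 [-0.8, -4, 6.4]]


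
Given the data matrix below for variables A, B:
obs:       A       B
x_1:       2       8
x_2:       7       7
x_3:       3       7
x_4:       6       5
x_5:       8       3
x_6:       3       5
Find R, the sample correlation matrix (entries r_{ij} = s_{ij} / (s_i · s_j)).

Step 1 — column means:
  mean(A) = (2 + 7 + 3 + 6 + 8 + 3) / 6 = 29/6 = 4.8333
  mean(B) = (8 + 7 + 7 + 5 + 3 + 5) / 6 = 35/6 = 5.8333

Step 2 — sample variances and covariances s[i,j] = (1/(n-1)) · Σ_k (x_{k,i} - mean_i) · (x_{k,j} - mean_j), with n-1 = 5:
  s[A,A] = ((-2.8333)·(-2.8333) + (2.1667)·(2.1667) + (-1.8333)·(-1.8333) + (1.1667)·(1.1667) + (3.1667)·(3.1667) + (-1.8333)·(-1.8333)) / 5 = 30.8333/5 = 6.1667
  s[A,B] = ((-2.8333)·(2.1667) + (2.1667)·(1.1667) + (-1.8333)·(1.1667) + (1.1667)·(-0.8333) + (3.1667)·(-2.8333) + (-1.8333)·(-0.8333)) / 5 = -14.1667/5 = -2.8333
  s[B,B] = ((2.1667)·(2.1667) + (1.1667)·(1.1667) + (1.1667)·(1.1667) + (-0.8333)·(-0.8333) + (-2.8333)·(-2.8333) + (-0.8333)·(-0.8333)) / 5 = 16.8333/5 = 3.3667
  Sample standard deviations s_i = √(s[i,i]):
  s(A) = √(6.1667) = 2.4833
  s(B) = √(3.3667) = 1.8348

Step 3 — r_{ij} = s_{ij} / (s_i · s_j):
  r[A,A] = 1 (diagonal).
  r[A,B] = -2.8333 / (2.4833 · 1.8348) = -2.8333 / 4.5564 = -0.6218
  r[B,B] = 1 (diagonal).

R is symmetric with unit diagonal. Assembling:

R = [[1, -0.6218],
 [-0.6218, 1]]


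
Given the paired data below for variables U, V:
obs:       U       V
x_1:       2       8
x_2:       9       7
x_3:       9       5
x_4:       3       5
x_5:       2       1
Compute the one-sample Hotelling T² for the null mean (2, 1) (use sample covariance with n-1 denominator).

Step 1 — sample mean vector:
  mean(U) = (2 + 9 + 9 + 3 + 2) / 5 = 25/5 = 5
  mean(V) = (8 + 7 + 5 + 5 + 1) / 5 = 26/5 = 5.2
  x̄ = (5, 5.2),  deviation x̄ - mu_0 = (5, 5.2) - (2, 1) = (3, 4.2).

Step 2 — sample covariance matrix, S[i,j] = (1/(n-1)) · Σ_k (x_{k,i} - mean_i) · (x_{k,j} - mean_j), divisor n-1 = 4:
  S[U,U] = ((-3)·(-3) + (4)·(4) + (4)·(4) + (-2)·(-2) + (-3)·(-3)) / 4 = 54/4 = 13.5
  S[U,V] = ((-3)·(2.8) + (4)·(1.8) + (4)·(-0.2) + (-2)·(-0.2) + (-3)·(-4.2)) / 4 = 11/4 = 2.75
  S[V,V] = ((2.8)·(2.8) + (1.8)·(1.8) + (-0.2)·(-0.2) + (-0.2)·(-0.2) + (-4.2)·(-4.2)) / 4 = 28.8/4 = 7.2
  S = [[13.5, 2.75],
 [2.75, 7.2]].

Step 3 — invert S. det(S) = 13.5·7.2 - (2.75)² = 89.6375.
  S^{-1} = (1/det) · [[d, -b], [-b, a]] = [[0.0803, -0.0307],
 [-0.0307, 0.1506]].

Step 4 — quadratic form (x̄ - mu_0)^T · S^{-1} · (x̄ - mu_0):
  S^{-1} · (x̄ - mu_0) = (0.1121, 0.5405),
  (x̄ - mu_0)^T · [...] = (3)·(0.1121) + (4.2)·(0.5405) = 2.6065.

Step 5 — scale by n: T² = 5 · 2.6065 = 13.0325.

T² ≈ 13.0325


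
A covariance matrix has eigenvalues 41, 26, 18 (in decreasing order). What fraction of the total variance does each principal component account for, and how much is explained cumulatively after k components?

Step 1 — total variance = trace(Sigma) = Σ λ_i = 41 + 26 + 18 = 85.

Step 2 — fraction explained by component i = λ_i / Σ λ:
  PC1: 41/85 = 0.4824
  PC2: 26/85 = 0.3059
  PC3: 18/85 = 0.2118

Step 3 — cumulative fraction after k components = (λ_1 + ... + λ_k) / Σ λ:
  k = 1: 41/85 = 0.4824
  k = 2: (41 + 26)/85 = 67/85 = 0.7882
  k = 3: (41 + 26 + 18)/85 = 85/85 = 1

Summary (fraction, with percent):

explained: PC1 0.4824 (48.24%), PC2 0.3059 (30.59%), PC3 0.2118 (21.18%);  cumulative: 0.4824, 0.7882, 1


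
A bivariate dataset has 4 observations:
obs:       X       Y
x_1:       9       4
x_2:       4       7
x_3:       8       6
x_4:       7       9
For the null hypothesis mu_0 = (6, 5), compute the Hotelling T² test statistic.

Step 1 — sample mean vector:
  mean(X) = (9 + 4 + 8 + 7) / 4 = 28/4 = 7
  mean(Y) = (4 + 7 + 6 + 9) / 4 = 26/4 = 6.5
  x̄ = (7, 6.5),  deviation x̄ - mu_0 = (7, 6.5) - (6, 5) = (1, 1.5).

Step 2 — sample covariance matrix, S[i,j] = (1/(n-1)) · Σ_k (x_{k,i} - mean_i) · (x_{k,j} - mean_j), divisor n-1 = 3:
  S[X,X] = ((2)·(2) + (-3)·(-3) + (1)·(1) + (0)·(0)) / 3 = 14/3 = 4.6667
  S[X,Y] = ((2)·(-2.5) + (-3)·(0.5) + (1)·(-0.5) + (0)·(2.5)) / 3 = -7/3 = -2.3333
  S[Y,Y] = ((-2.5)·(-2.5) + (0.5)·(0.5) + (-0.5)·(-0.5) + (2.5)·(2.5)) / 3 = 13/3 = 4.3333
  S = [[4.6667, -2.3333],
 [-2.3333, 4.3333]].

Step 3 — invert S. det(S) = 4.6667·4.3333 - (-2.3333)² = 14.7778.
  S^{-1} = (1/det) · [[d, -b], [-b, a]] = [[0.2932, 0.1579],
 [0.1579, 0.3158]].

Step 4 — quadratic form (x̄ - mu_0)^T · S^{-1} · (x̄ - mu_0):
  S^{-1} · (x̄ - mu_0) = (0.5301, 0.6316),
  (x̄ - mu_0)^T · [...] = (1)·(0.5301) + (1.5)·(0.6316) = 1.4774.

Step 5 — scale by n: T² = 4 · 1.4774 = 5.9098.

T² ≈ 5.9098


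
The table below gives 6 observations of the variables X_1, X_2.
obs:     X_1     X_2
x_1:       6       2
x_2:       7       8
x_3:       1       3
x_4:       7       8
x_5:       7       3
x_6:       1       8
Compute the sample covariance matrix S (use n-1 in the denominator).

Step 1 — column means:
  mean(X_1) = (6 + 7 + 1 + 7 + 7 + 1) / 6 = 29/6 = 4.8333
  mean(X_2) = (2 + 8 + 3 + 8 + 3 + 8) / 6 = 32/6 = 5.3333

Step 2 — sample covariance S[i,j] = (1/(n-1)) · Σ_k (x_{k,i} - mean_i) · (x_{k,j} - mean_j), with n-1 = 5.
  S[X_1,X_1] = ((1.1667)·(1.1667) + (2.1667)·(2.1667) + (-3.8333)·(-3.8333) + (2.1667)·(2.1667) + (2.1667)·(2.1667) + (-3.8333)·(-3.8333)) / 5 = 44.8333/5 = 8.9667
  S[X_1,X_2] = ((1.1667)·(-3.3333) + (2.1667)·(2.6667) + (-3.8333)·(-2.3333) + (2.1667)·(2.6667) + (2.1667)·(-2.3333) + (-3.8333)·(2.6667)) / 5 = 1.3333/5 = 0.2667
  S[X_2,X_2] = ((-3.3333)·(-3.3333) + (2.6667)·(2.6667) + (-2.3333)·(-2.3333) + (2.6667)·(2.6667) + (-2.3333)·(-2.3333) + (2.6667)·(2.6667)) / 5 = 43.3333/5 = 8.6667

S is symmetric (S[j,i] = S[i,j]). Assembling:

S = [[8.9667, 0.2667],
 [0.2667, 8.6667]]


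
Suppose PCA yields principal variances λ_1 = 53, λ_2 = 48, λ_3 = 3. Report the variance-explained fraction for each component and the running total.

Step 1 — total variance = trace(Sigma) = Σ λ_i = 53 + 48 + 3 = 104.

Step 2 — fraction explained by component i = λ_i / Σ λ:
  PC1: 53/104 = 0.5096
  PC2: 48/104 = 0.4615
  PC3: 3/104 = 0.0288

Step 3 — cumulative fraction after k components = (λ_1 + ... + λ_k) / Σ λ:
  k = 1: 53/104 = 0.5096
  k = 2: (53 + 48)/104 = 101/104 = 0.9712
  k = 3: (53 + 48 + 3)/104 = 104/104 = 1

Summary (fraction, with percent):

explained: PC1 0.5096 (50.96%), PC2 0.4615 (46.15%), PC3 0.0288 (2.88%);  cumulative: 0.5096, 0.9712, 1


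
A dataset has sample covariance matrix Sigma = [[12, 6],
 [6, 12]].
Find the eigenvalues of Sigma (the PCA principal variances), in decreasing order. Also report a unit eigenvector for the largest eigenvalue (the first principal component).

Step 1 — characteristic polynomial of 2×2 Sigma:
  det(Sigma - λI) = λ² - trace · λ + det = 0.
  trace = 12 + 12 = 24, det = 12·12 - (6)² = 108.
Step 2 — discriminant:
  Δ = trace² - 4·det = 576 - 432 = 144.
Step 3 — eigenvalues:
  λ = (trace ± √Δ)/2 = (24 ± 12)/2,
  λ_1 = 18,  λ_2 = 6.

Step 4 — unit eigenvector for λ_1: solve (Sigma - λ_1 I)v = 0. First row:
  (12 - 18)·v_x + (6)·v_y = 0, i.e. (-6)·v_x + (6)·v_y = 0,
  so v ∝ (b, λ_1 - a) = (6, 6) = u.
  ||u|| = √((6)² + (6)²) = √(72) ≈ 8.4853,
  v_1 = u/||u|| ≈ (0.7071, 0.7071) (||v_1|| = 1).

λ_1 = 18,  λ_2 = 6;  v_1 ≈ (0.7071, 0.7071)


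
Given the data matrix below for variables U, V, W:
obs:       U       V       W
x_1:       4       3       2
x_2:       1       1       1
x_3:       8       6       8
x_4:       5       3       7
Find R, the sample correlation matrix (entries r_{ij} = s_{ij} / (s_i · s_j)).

Step 1 — column means:
  mean(U) = (4 + 1 + 8 + 5) / 4 = 18/4 = 4.5
  mean(V) = (3 + 1 + 6 + 3) / 4 = 13/4 = 3.25
  mean(W) = (2 + 1 + 8 + 7) / 4 = 18/4 = 4.5

Step 2 — sample variances and covariances s[i,j] = (1/(n-1)) · Σ_k (x_{k,i} - mean_i) · (x_{k,j} - mean_j), with n-1 = 3:
  s[U,U] = ((-0.5)·(-0.5) + (-3.5)·(-3.5) + (3.5)·(3.5) + (0.5)·(0.5)) / 3 = 25/3 = 8.3333
  s[U,V] = ((-0.5)·(-0.25) + (-3.5)·(-2.25) + (3.5)·(2.75) + (0.5)·(-0.25)) / 3 = 17.5/3 = 5.8333
  s[U,W] = ((-0.5)·(-2.5) + (-3.5)·(-3.5) + (3.5)·(3.5) + (0.5)·(2.5)) / 3 = 27/3 = 9
  s[V,V] = ((-0.25)·(-0.25) + (-2.25)·(-2.25) + (2.75)·(2.75) + (-0.25)·(-0.25)) / 3 = 12.75/3 = 4.25
  s[V,W] = ((-0.25)·(-2.5) + (-2.25)·(-3.5) + (2.75)·(3.5) + (-0.25)·(2.5)) / 3 = 17.5/3 = 5.8333
  s[W,W] = ((-2.5)·(-2.5) + (-3.5)·(-3.5) + (3.5)·(3.5) + (2.5)·(2.5)) / 3 = 37/3 = 12.3333
  Sample standard deviations s_i = √(s[i,i]):
  s(U) = √(8.3333) = 2.8868
  s(V) = √(4.25) = 2.0616
  s(W) = √(12.3333) = 3.5119

Step 3 — r_{ij} = s_{ij} / (s_i · s_j):
  r[U,U] = 1 (diagonal).
  r[U,V] = 5.8333 / (2.8868 · 2.0616) = 5.8333 / 5.9512 = 0.9802
  r[U,W] = 9 / (2.8868 · 3.5119) = 9 / 10.1379 = 0.8878
  r[V,V] = 1 (diagonal).
  r[V,W] = 5.8333 / (2.0616 · 3.5119) = 5.8333 / 7.2399 = 0.8057
  r[W,W] = 1 (diagonal).

R is symmetric with unit diagonal. Assembling:

R = [[1, 0.9802, 0.8878],
 [0.9802, 1, 0.8057],
 [0.8878, 0.8057, 1]]


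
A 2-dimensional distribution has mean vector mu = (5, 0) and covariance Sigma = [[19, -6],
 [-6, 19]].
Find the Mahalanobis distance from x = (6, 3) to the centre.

Step 1 — centre the observation: (x - mu) = (1, 3).

Step 2 — invert Sigma. det(Sigma) = 19·19 - (-6)² = 325.
  Sigma^{-1} = (1/det) · [[d, -b], [-b, a]] = [[0.0585, 0.0185],
 [0.0185, 0.0585]].

Step 3 — form the quadratic (x - mu)^T · Sigma^{-1} · (x - mu):
  Sigma^{-1} · (x - mu) = (0.1138, 0.1938).
  (x - mu)^T · [Sigma^{-1} · (x - mu)] = (1)·(0.1138) + (3)·(0.1938) = 0.6954.

Step 4 — take square root: d = √(0.6954) ≈ 0.8339.

d(x, mu) = √(0.6954) ≈ 0.8339


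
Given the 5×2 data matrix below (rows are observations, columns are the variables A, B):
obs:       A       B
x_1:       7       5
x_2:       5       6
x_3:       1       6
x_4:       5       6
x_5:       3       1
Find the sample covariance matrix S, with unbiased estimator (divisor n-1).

Step 1 — column means:
  mean(A) = (7 + 5 + 1 + 5 + 3) / 5 = 21/5 = 4.2
  mean(B) = (5 + 6 + 6 + 6 + 1) / 5 = 24/5 = 4.8

Step 2 — sample covariance S[i,j] = (1/(n-1)) · Σ_k (x_{k,i} - mean_i) · (x_{k,j} - mean_j), with n-1 = 4.
  S[A,A] = ((2.8)·(2.8) + (0.8)·(0.8) + (-3.2)·(-3.2) + (0.8)·(0.8) + (-1.2)·(-1.2)) / 4 = 20.8/4 = 5.2
  S[A,B] = ((2.8)·(0.2) + (0.8)·(1.2) + (-3.2)·(1.2) + (0.8)·(1.2) + (-1.2)·(-3.8)) / 4 = 3.2/4 = 0.8
  S[B,B] = ((0.2)·(0.2) + (1.2)·(1.2) + (1.2)·(1.2) + (1.2)·(1.2) + (-3.8)·(-3.8)) / 4 = 18.8/4 = 4.7

S is symmetric (S[j,i] = S[i,j]). Assembling:

S = [[5.2, 0.8],
 [0.8, 4.7]]


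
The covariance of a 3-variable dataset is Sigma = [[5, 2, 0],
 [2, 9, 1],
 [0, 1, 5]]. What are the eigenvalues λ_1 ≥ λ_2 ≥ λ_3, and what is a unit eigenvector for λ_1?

Step 1 — characteristic polynomial p(λ) = det(λI - Sigma) = λ³ - tr·λ² + c_1·λ - det, where tr = trace, c_1 = sum of the principal 2×2 minors, det = det(Sigma):
  tr = 5 + 9 + 5 = 19,
  c_1 = (5·9 - (2)²) + (5·5 - (0)²) + (9·5 - (1)²) = 41 + 25 + 44 = 110,
  det = 5·(9·5 - (1)²) - (2)·((2)·5 - (1)·(0)) + (0)·((2)·(1) - 9·(0)) = 5·(44) - (2)·(10) + (0)·(2) = 200.
  So p(λ) = λ³ - 19λ² + 110λ - 200.
Step 2 — look for an integer root (rational root theorem: any rational root is an integer divisor of 200). Testing λ = 4:
  p(4) = 64 - 304 + 440 - 200 = 0  ✓
  Dividing out (λ - 4): p(λ) = (λ - 4)(λ² - 15λ + 50).
Step 3 — remaining eigenvalues from the quadratic λ² - 15λ + 50 = 0:
  Δ = 15² - 4·50 = 225 - 200 = 25,  λ = (15 ± √25)/2 = (15 ± 5)/2 = 10 or 5.
  Sorted: λ_1 = 10,  λ_2 = 5,  λ_3 = 4  (check: sum = 19 = tr ✓).

Step 4 — unit eigenvector for λ_1 = 10: v spans the null space of (Sigma - λ_1 I), whose rows are
  r_1 = (-5, 2, 0),  r_2 = (2, -1, 1),  r_3 = (0, 1, -5).
  v is orthogonal to every row, so take v ∝ r_1 × r_2 = ((2)·(1) - (0)·(-1), (0)·(2) - (-5)·(1), (-5)·(-1) - (2)·(2)) = (2, 5, 1).
  Let u = (2, 5, 1).
  ||u|| = √((2)² + (5)² + (1)²) = √(30) ≈ 5.4772,  v_1 = u/||u|| ≈ (0.3651, 0.9129, 0.1826) (||v_1|| = 1).

λ_1 = 10,  λ_2 = 5,  λ_3 = 4;  v_1 ≈ (0.3651, 0.9129, 0.1826)


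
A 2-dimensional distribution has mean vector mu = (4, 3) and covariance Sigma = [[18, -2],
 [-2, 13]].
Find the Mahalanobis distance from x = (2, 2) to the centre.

Step 1 — centre the observation: (x - mu) = (-2, -1).

Step 2 — invert Sigma. det(Sigma) = 18·13 - (-2)² = 230.
  Sigma^{-1} = (1/det) · [[d, -b], [-b, a]] = [[0.0565, 0.0087],
 [0.0087, 0.0783]].

Step 3 — form the quadratic (x - mu)^T · Sigma^{-1} · (x - mu):
  Sigma^{-1} · (x - mu) = (-0.1217, -0.0957).
  (x - mu)^T · [Sigma^{-1} · (x - mu)] = (-2)·(-0.1217) + (-1)·(-0.0957) = 0.3391.

Step 4 — take square root: d = √(0.3391) ≈ 0.5823.

d(x, mu) = √(0.3391) ≈ 0.5823


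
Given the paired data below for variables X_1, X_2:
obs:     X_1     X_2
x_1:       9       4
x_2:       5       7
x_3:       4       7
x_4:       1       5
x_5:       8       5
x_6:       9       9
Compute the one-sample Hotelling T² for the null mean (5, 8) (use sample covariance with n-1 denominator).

Step 1 — sample mean vector:
  mean(X_1) = (9 + 5 + 4 + 1 + 8 + 9) / 6 = 36/6 = 6
  mean(X_2) = (4 + 7 + 7 + 5 + 5 + 9) / 6 = 37/6 = 6.1667
  x̄ = (6, 6.1667),  deviation x̄ - mu_0 = (6, 6.1667) - (5, 8) = (1, -1.8333).

Step 2 — sample covariance matrix, S[i,j] = (1/(n-1)) · Σ_k (x_{k,i} - mean_i) · (x_{k,j} - mean_j), divisor n-1 = 5:
  S[X_1,X_1] = ((3)·(3) + (-1)·(-1) + (-2)·(-2) + (-5)·(-5) + (2)·(2) + (3)·(3)) / 5 = 52/5 = 10.4
  S[X_1,X_2] = ((3)·(-2.1667) + (-1)·(0.8333) + (-2)·(0.8333) + (-5)·(-1.1667) + (2)·(-1.1667) + (3)·(2.8333)) / 5 = 3/5 = 0.6
  S[X_2,X_2] = ((-2.1667)·(-2.1667) + (0.8333)·(0.8333) + (0.8333)·(0.8333) + (-1.1667)·(-1.1667) + (-1.1667)·(-1.1667) + (2.8333)·(2.8333)) / 5 = 16.8333/5 = 3.3667
  S = [[10.4, 0.6],
 [0.6, 3.3667]].

Step 3 — invert S. det(S) = 10.4·3.3667 - (0.6)² = 34.6533.
  S^{-1} = (1/det) · [[d, -b], [-b, a]] = [[0.0972, -0.0173],
 [-0.0173, 0.3001]].

Step 4 — quadratic form (x̄ - mu_0)^T · S^{-1} · (x̄ - mu_0):
  S^{-1} · (x̄ - mu_0) = (0.1289, -0.5675),
  (x̄ - mu_0)^T · [...] = (1)·(0.1289) + (-1.8333)·(-0.5675) = 1.1694.

Step 5 — scale by n: T² = 6 · 1.1694 = 7.0162.

T² ≈ 7.0162


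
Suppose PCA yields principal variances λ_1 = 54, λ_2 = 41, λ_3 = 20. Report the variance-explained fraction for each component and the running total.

Step 1 — total variance = trace(Sigma) = Σ λ_i = 54 + 41 + 20 = 115.

Step 2 — fraction explained by component i = λ_i / Σ λ:
  PC1: 54/115 = 0.4696
  PC2: 41/115 = 0.3565
  PC3: 20/115 = 0.1739

Step 3 — cumulative fraction after k components = (λ_1 + ... + λ_k) / Σ λ:
  k = 1: 54/115 = 0.4696
  k = 2: (54 + 41)/115 = 95/115 = 0.8261
  k = 3: (54 + 41 + 20)/115 = 115/115 = 1

Summary (fraction, with percent):

explained: PC1 0.4696 (46.96%), PC2 0.3565 (35.65%), PC3 0.1739 (17.39%);  cumulative: 0.4696, 0.8261, 1


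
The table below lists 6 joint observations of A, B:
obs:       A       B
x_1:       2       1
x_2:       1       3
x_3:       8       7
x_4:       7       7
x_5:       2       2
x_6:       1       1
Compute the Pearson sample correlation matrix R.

Step 1 — column means:
  mean(A) = (2 + 1 + 8 + 7 + 2 + 1) / 6 = 21/6 = 3.5
  mean(B) = (1 + 3 + 7 + 7 + 2 + 1) / 6 = 21/6 = 3.5

Step 2 — sample variances and covariances s[i,j] = (1/(n-1)) · Σ_k (x_{k,i} - mean_i) · (x_{k,j} - mean_j), with n-1 = 5:
  s[A,A] = ((-1.5)·(-1.5) + (-2.5)·(-2.5) + (4.5)·(4.5) + (3.5)·(3.5) + (-1.5)·(-1.5) + (-2.5)·(-2.5)) / 5 = 49.5/5 = 9.9
  s[A,B] = ((-1.5)·(-2.5) + (-2.5)·(-0.5) + (4.5)·(3.5) + (3.5)·(3.5) + (-1.5)·(-1.5) + (-2.5)·(-2.5)) / 5 = 41.5/5 = 8.3
  s[B,B] = ((-2.5)·(-2.5) + (-0.5)·(-0.5) + (3.5)·(3.5) + (3.5)·(3.5) + (-1.5)·(-1.5) + (-2.5)·(-2.5)) / 5 = 39.5/5 = 7.9
  Sample standard deviations s_i = √(s[i,i]):
  s(A) = √(9.9) = 3.1464
  s(B) = √(7.9) = 2.8107

Step 3 — r_{ij} = s_{ij} / (s_i · s_j):
  r[A,A] = 1 (diagonal).
  r[A,B] = 8.3 / (3.1464 · 2.8107) = 8.3 / 8.8436 = 0.9385
  r[B,B] = 1 (diagonal).

R is symmetric with unit diagonal. Assembling:

R = [[1, 0.9385],
 [0.9385, 1]]


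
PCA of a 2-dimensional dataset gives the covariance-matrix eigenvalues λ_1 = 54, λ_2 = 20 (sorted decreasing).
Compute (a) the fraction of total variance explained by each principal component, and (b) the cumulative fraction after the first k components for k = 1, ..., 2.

Step 1 — total variance = trace(Sigma) = Σ λ_i = 54 + 20 = 74.

Step 2 — fraction explained by component i = λ_i / Σ λ:
  PC1: 54/74 = 0.7297
  PC2: 20/74 = 0.2703

Step 3 — cumulative fraction after k components = (λ_1 + ... + λ_k) / Σ λ:
  k = 1: 54/74 = 0.7297
  k = 2: (54 + 20)/74 = 74/74 = 1

Summary (fraction, with percent):

explained: PC1 0.7297 (72.97%), PC2 0.2703 (27.03%);  cumulative: 0.7297, 1


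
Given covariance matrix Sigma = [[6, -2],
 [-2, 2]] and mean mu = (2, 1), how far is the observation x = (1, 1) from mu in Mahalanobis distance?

Step 1 — centre the observation: (x - mu) = (-1, 0).

Step 2 — invert Sigma. det(Sigma) = 6·2 - (-2)² = 8.
  Sigma^{-1} = (1/det) · [[d, -b], [-b, a]] = [[0.25, 0.25],
 [0.25, 0.75]].

Step 3 — form the quadratic (x - mu)^T · Sigma^{-1} · (x - mu):
  Sigma^{-1} · (x - mu) = (-0.25, -0.25).
  (x - mu)^T · [Sigma^{-1} · (x - mu)] = (-1)·(-0.25) + (0)·(-0.25) = 0.25.

Step 4 — take square root: d = √(0.25) ≈ 0.5.

d(x, mu) = √(0.25) ≈ 0.5


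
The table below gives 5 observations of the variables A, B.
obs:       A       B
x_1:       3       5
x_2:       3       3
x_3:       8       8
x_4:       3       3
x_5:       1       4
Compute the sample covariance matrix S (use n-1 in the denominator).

Step 1 — column means:
  mean(A) = (3 + 3 + 8 + 3 + 1) / 5 = 18/5 = 3.6
  mean(B) = (5 + 3 + 8 + 3 + 4) / 5 = 23/5 = 4.6

Step 2 — sample covariance S[i,j] = (1/(n-1)) · Σ_k (x_{k,i} - mean_i) · (x_{k,j} - mean_j), with n-1 = 4.
  S[A,A] = ((-0.6)·(-0.6) + (-0.6)·(-0.6) + (4.4)·(4.4) + (-0.6)·(-0.6) + (-2.6)·(-2.6)) / 4 = 27.2/4 = 6.8
  S[A,B] = ((-0.6)·(0.4) + (-0.6)·(-1.6) + (4.4)·(3.4) + (-0.6)·(-1.6) + (-2.6)·(-0.6)) / 4 = 18.2/4 = 4.55
  S[B,B] = ((0.4)·(0.4) + (-1.6)·(-1.6) + (3.4)·(3.4) + (-1.6)·(-1.6) + (-0.6)·(-0.6)) / 4 = 17.2/4 = 4.3

S is symmetric (S[j,i] = S[i,j]). Assembling:

S = [[6.8, 4.55],
 [4.55, 4.3]]


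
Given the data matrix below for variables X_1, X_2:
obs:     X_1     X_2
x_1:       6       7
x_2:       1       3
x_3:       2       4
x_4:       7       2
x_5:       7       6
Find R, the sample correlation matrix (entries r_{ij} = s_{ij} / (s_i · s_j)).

Step 1 — column means:
  mean(X_1) = (6 + 1 + 2 + 7 + 7) / 5 = 23/5 = 4.6
  mean(X_2) = (7 + 3 + 4 + 2 + 6) / 5 = 22/5 = 4.4

Step 2 — sample variances and covariances s[i,j] = (1/(n-1)) · Σ_k (x_{k,i} - mean_i) · (x_{k,j} - mean_j), with n-1 = 4:
  s[X_1,X_1] = ((1.4)·(1.4) + (-3.6)·(-3.6) + (-2.6)·(-2.6) + (2.4)·(2.4) + (2.4)·(2.4)) / 4 = 33.2/4 = 8.3
  s[X_1,X_2] = ((1.4)·(2.6) + (-3.6)·(-1.4) + (-2.6)·(-0.4) + (2.4)·(-2.4) + (2.4)·(1.6)) / 4 = 7.8/4 = 1.95
  s[X_2,X_2] = ((2.6)·(2.6) + (-1.4)·(-1.4) + (-0.4)·(-0.4) + (-2.4)·(-2.4) + (1.6)·(1.6)) / 4 = 17.2/4 = 4.3
  Sample standard deviations s_i = √(s[i,i]):
  s(X_1) = √(8.3) = 2.881
  s(X_2) = √(4.3) = 2.0736

Step 3 — r_{ij} = s_{ij} / (s_i · s_j):
  r[X_1,X_1] = 1 (diagonal).
  r[X_1,X_2] = 1.95 / (2.881 · 2.0736) = 1.95 / 5.9741 = 0.3264
  r[X_2,X_2] = 1 (diagonal).

R is symmetric with unit diagonal. Assembling:

R = [[1, 0.3264],
 [0.3264, 1]]


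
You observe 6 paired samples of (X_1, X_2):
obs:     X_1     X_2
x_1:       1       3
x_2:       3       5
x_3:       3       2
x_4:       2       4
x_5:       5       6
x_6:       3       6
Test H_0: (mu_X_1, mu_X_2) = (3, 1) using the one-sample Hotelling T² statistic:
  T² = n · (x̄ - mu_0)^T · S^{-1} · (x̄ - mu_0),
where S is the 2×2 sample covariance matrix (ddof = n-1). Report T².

Step 1 — sample mean vector:
  mean(X_1) = (1 + 3 + 3 + 2 + 5 + 3) / 6 = 17/6 = 2.8333
  mean(X_2) = (3 + 5 + 2 + 4 + 6 + 6) / 6 = 26/6 = 4.3333
  x̄ = (2.8333, 4.3333),  deviation x̄ - mu_0 = (2.8333, 4.3333) - (3, 1) = (-0.1667, 3.3333).

Step 2 — sample covariance matrix, S[i,j] = (1/(n-1)) · Σ_k (x_{k,i} - mean_i) · (x_{k,j} - mean_j), divisor n-1 = 5:
  S[X_1,X_1] = ((-1.8333)·(-1.8333) + (0.1667)·(0.1667) + (0.1667)·(0.1667) + (-0.8333)·(-0.8333) + (2.1667)·(2.1667) + (0.1667)·(0.1667)) / 5 = 8.8333/5 = 1.7667
  S[X_1,X_2] = ((-1.8333)·(-1.3333) + (0.1667)·(0.6667) + (0.1667)·(-2.3333) + (-0.8333)·(-0.3333) + (2.1667)·(1.6667) + (0.1667)·(1.6667)) / 5 = 6.3333/5 = 1.2667
  S[X_2,X_2] = ((-1.3333)·(-1.3333) + (0.6667)·(0.6667) + (-2.3333)·(-2.3333) + (-0.3333)·(-0.3333) + (1.6667)·(1.6667) + (1.6667)·(1.6667)) / 5 = 13.3333/5 = 2.6667
  S = [[1.7667, 1.2667],
 [1.2667, 2.6667]].

Step 3 — invert S. det(S) = 1.7667·2.6667 - (1.2667)² = 3.1067.
  S^{-1} = (1/det) · [[d, -b], [-b, a]] = [[0.8584, -0.4077],
 [-0.4077, 0.5687]].

Step 4 — quadratic form (x̄ - mu_0)^T · S^{-1} · (x̄ - mu_0):
  S^{-1} · (x̄ - mu_0) = (-1.5021, 1.9635),
  (x̄ - mu_0)^T · [...] = (-0.1667)·(-1.5021) + (3.3333)·(1.9635) = 6.7954.

Step 5 — scale by n: T² = 6 · 6.7954 = 40.7725.

T² ≈ 40.7725
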